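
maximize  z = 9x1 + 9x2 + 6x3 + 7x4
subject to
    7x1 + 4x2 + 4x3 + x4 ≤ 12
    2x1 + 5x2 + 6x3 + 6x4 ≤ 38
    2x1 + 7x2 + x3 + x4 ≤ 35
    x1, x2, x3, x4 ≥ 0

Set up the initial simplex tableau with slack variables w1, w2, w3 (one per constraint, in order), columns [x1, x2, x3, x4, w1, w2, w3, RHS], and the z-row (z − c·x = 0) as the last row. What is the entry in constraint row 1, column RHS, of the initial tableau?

12

The RHS of constraint 1 is b_1 = 12.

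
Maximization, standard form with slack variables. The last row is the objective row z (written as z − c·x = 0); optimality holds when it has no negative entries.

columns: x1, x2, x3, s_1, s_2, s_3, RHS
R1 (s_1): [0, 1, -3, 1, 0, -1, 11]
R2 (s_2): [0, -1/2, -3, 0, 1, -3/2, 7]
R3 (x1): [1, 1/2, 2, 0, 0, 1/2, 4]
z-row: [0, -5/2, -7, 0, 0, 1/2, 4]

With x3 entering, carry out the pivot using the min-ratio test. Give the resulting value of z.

Ratio test on column x3 — row 1: entry -3 ≤ 0; row 2: entry -3 ≤ 0; row 3: 4/2 = 2. Minimum is 2 at row 3 (x1 leaves); pivot element 2.
Pivot on row 3; the z-row RHS becomes 4 − (-7)·2 = 18.

18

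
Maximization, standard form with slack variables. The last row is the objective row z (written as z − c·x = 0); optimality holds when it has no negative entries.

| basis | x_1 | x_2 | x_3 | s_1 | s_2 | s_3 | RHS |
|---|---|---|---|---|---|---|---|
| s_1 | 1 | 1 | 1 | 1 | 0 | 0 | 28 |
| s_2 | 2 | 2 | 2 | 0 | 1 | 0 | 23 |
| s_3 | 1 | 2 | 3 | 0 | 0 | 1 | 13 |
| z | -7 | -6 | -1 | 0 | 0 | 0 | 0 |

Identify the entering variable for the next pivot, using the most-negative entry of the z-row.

x_1

Negative z-row entries: x_1: -7, x_2: -6, x_3: -1.
The most negative is -7 in column x_1, so x_1 enters.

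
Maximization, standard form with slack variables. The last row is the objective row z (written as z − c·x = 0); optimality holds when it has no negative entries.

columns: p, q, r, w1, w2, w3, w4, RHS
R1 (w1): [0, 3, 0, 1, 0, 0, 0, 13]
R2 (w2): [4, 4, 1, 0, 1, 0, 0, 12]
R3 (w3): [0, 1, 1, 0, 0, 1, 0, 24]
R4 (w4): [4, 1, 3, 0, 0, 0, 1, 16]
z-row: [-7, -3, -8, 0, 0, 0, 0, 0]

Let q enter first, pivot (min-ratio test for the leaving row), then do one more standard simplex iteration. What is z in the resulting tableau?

Ratio test on column q — row 1: 13/3 = 13/3; row 2: 12/4 = 3; row 3: 24/1 = 24; row 4: 16/1 = 16. Minimum is 3 at row 2 (w2 leaves); pivot element 4.
Pivot on row 2; the z-row RHS becomes 0 − (-3)·3 = 9.
Next entering variable (most negative z-row entry -29/4): r.
Ratio test on column r — row 1: entry -3/4 ≤ 0; row 2: 3/(1/4) = 12; row 3: 21/(3/4) = 28; row 4: 13/(11/4) = 52/11. Minimum is 52/11 at row 4 (w4 leaves); pivot element 11/4.
After the second pivot the z-row RHS is 9 − (-29/4)·(52/11) = 476/11.

476/11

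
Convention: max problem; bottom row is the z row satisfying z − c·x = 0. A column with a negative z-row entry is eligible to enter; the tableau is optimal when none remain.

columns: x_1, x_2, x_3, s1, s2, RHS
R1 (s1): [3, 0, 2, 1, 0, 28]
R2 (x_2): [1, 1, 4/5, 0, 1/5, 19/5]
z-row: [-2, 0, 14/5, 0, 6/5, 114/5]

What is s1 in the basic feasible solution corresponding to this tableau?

s1 is basic (row 1); its value is the RHS of that row, 28.

28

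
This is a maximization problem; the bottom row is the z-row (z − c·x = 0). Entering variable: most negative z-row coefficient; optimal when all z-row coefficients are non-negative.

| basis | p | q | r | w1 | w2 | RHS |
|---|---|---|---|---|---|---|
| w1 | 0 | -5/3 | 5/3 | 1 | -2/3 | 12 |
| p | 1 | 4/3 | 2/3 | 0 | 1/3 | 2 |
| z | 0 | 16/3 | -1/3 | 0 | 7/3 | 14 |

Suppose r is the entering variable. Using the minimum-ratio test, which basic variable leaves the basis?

Column r entries and ratios — w1: 12/(5/3) = 36/5; p: 2/(2/3) = 3.
Smallest ratio is 3 in the row of p, so p leaves.

p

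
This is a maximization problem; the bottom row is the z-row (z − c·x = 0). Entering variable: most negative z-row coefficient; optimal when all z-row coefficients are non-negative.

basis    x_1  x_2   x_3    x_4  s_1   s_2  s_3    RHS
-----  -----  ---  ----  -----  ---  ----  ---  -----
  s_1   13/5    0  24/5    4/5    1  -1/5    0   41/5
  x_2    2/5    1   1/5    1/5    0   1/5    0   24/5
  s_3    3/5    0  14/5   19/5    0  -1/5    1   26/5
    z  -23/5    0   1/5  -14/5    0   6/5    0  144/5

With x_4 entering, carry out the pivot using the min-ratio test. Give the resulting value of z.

Ratio test on column x_4 — row 1: (41/5)/(4/5) = 41/4; row 2: (24/5)/(1/5) = 24; row 3: (26/5)/(19/5) = 26/19. Minimum is 26/19 at row 3 (s_3 leaves); pivot element 19/5.
Pivot on row 3; the z-row RHS becomes 144/5 − (-14/5)·(26/19) = 620/19.

620/19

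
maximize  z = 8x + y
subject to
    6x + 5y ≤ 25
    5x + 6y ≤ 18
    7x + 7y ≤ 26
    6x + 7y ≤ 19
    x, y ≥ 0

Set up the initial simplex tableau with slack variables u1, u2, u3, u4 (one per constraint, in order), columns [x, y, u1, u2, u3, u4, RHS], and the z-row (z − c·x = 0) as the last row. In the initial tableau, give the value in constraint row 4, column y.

7

Constraint 4 has coefficient 7 on y.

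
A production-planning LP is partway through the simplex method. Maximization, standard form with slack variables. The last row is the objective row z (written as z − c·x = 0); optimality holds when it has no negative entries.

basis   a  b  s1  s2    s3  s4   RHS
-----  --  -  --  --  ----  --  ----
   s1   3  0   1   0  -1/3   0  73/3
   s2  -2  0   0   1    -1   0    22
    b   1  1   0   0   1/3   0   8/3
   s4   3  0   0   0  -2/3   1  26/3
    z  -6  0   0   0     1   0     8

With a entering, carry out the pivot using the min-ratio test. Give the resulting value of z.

Ratio test on column a — row 1: (73/3)/3 = 73/9; row 2: entry -2 ≤ 0; row 3: (8/3)/1 = 8/3; row 4: (26/3)/3 = 26/9. Minimum is 8/3 at row 3 (b leaves); pivot element 1.
Pivot on row 3; the z-row RHS becomes 8 − (-6)·(8/3) = 24.

24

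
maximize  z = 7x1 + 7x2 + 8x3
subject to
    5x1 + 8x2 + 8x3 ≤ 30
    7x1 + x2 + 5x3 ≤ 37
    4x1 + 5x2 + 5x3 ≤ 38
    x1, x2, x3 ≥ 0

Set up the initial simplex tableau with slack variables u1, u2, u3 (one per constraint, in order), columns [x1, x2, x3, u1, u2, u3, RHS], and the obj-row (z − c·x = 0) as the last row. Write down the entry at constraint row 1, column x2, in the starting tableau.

Constraint 1 has coefficient 8 on x2.

8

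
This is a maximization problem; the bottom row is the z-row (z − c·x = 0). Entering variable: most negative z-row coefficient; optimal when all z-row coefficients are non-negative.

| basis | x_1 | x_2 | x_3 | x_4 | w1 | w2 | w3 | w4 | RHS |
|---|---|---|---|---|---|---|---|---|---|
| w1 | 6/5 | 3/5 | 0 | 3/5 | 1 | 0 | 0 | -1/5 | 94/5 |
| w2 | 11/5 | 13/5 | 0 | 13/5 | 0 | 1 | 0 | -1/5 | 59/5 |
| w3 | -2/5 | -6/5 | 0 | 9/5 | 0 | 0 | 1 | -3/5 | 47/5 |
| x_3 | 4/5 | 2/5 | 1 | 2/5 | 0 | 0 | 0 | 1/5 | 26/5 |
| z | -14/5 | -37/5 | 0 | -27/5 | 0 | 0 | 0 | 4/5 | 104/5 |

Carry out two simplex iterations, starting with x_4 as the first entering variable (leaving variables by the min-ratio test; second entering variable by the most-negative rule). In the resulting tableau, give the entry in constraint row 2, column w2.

5/13

Ratio test on column x_4 — row 1: (94/5)/(3/5) = 94/3; row 2: (59/5)/(13/5) = 59/13; row 3: (47/5)/(9/5) = 47/9; row 4: (26/5)/(2/5) = 13. Minimum is 59/13 at row 2 (w2 leaves); pivot element 13/5.
Divide row 2 by 13/5; eliminate column x_4 from the other rows.
Second iteration: most negative z-row entry is -2 in column x_2, so x_2 enters.
Ratio test on column x_2 — row 1: entry 0 ≤ 0; row 2: (59/13)/1 = 59/13; row 3: entry -3 ≤ 0; row 4: entry 0 ≤ 0. Minimum is 59/13 at row 2 (x_4 leaves); pivot element 1.
Divide row 2 by 1; eliminate column x_2 from the other rows.
After both pivots, the entry at constraint row 2, column w2 is 5/13.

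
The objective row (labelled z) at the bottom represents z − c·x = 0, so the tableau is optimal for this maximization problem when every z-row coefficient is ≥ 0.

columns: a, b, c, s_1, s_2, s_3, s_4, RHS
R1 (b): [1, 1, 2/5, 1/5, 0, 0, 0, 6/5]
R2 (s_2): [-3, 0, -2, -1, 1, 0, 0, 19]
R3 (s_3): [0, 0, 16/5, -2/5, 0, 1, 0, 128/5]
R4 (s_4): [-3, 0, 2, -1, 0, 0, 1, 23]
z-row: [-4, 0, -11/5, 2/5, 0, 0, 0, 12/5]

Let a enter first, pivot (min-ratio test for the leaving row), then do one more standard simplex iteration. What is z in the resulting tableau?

Ratio test on column a — row 1: (6/5)/1 = 6/5; row 2: entry -3 ≤ 0; row 3: entry 0 ≤ 0; row 4: entry -3 ≤ 0. Minimum is 6/5 at row 1 (b leaves); pivot element 1.
Pivot on row 1; the z-row RHS becomes 12/5 − (-4)·(6/5) = 36/5.
Next entering variable (most negative z-row entry -3/5): c.
Ratio test on column c — row 1: (6/5)/(2/5) = 3; row 2: entry -4/5 ≤ 0; row 3: (128/5)/(16/5) = 8; row 4: (133/5)/(16/5) = 133/16. Minimum is 3 at row 1 (a leaves); pivot element 2/5.
After the second pivot the z-row RHS is 36/5 − (-3/5)·3 = 9.

9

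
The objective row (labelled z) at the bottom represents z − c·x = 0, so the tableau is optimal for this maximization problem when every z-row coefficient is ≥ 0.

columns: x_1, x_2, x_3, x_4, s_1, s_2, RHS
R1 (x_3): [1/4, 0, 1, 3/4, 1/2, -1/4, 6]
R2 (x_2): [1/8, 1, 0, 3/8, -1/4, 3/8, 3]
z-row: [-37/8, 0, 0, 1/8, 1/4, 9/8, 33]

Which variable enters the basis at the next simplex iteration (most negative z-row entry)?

x_1

Negative z-row entries: x_1: -37/8.
The most negative is -37/8 in column x_1, so x_1 enters.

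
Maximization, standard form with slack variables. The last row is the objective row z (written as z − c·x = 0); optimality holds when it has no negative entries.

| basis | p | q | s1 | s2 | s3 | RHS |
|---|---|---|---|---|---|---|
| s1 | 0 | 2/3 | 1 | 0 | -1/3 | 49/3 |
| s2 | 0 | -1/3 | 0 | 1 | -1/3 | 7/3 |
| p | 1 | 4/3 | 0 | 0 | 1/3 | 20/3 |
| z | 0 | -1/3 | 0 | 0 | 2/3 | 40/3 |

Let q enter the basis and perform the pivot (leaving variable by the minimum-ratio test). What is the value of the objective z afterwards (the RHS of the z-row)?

Ratio test on column q — row 1: (49/3)/(2/3) = 49/2; row 2: entry -1/3 ≤ 0; row 3: (20/3)/(4/3) = 5. Minimum is 5 at row 3 (p leaves); pivot element 4/3.
Pivot on row 3; the z-row RHS becomes 40/3 − (-1/3)·5 = 15.

15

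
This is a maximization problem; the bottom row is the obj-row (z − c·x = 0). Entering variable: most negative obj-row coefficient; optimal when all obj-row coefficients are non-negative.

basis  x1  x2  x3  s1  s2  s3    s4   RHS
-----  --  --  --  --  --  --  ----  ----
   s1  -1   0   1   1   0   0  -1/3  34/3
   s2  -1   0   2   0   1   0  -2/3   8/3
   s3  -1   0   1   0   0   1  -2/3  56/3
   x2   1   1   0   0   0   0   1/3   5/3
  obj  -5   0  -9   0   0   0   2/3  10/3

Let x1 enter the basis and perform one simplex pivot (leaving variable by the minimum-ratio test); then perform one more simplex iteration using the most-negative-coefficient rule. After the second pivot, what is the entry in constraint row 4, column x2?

1

Ratio test on column x1 — row 1: entry -1 ≤ 0; row 2: entry -1 ≤ 0; row 3: entry -1 ≤ 0; row 4: (5/3)/1 = 5/3. Minimum is 5/3 at row 4 (x2 leaves); pivot element 1.
Divide row 4 by 1; eliminate column x1 from the other rows.
Second iteration: most negative obj-row entry is -9 in column x3, so x3 enters.
Ratio test on column x3 — row 1: 13/1 = 13; row 2: (13/3)/2 = 13/6; row 3: (61/3)/1 = 61/3; row 4: entry 0 ≤ 0. Minimum is 13/6 at row 2 (s2 leaves); pivot element 2.
Divide row 2 by 2; eliminate column x3 from the other rows.
After both pivots, the entry at constraint row 4, column x2 is 1.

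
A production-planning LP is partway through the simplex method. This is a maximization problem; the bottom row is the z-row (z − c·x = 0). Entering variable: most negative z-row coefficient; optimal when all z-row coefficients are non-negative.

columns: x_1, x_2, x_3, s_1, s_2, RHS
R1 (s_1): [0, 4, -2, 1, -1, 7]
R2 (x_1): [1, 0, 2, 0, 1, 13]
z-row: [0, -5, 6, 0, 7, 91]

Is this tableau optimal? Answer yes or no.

The z-row has a negative entry -5 in column x_2, so it is not optimal.

no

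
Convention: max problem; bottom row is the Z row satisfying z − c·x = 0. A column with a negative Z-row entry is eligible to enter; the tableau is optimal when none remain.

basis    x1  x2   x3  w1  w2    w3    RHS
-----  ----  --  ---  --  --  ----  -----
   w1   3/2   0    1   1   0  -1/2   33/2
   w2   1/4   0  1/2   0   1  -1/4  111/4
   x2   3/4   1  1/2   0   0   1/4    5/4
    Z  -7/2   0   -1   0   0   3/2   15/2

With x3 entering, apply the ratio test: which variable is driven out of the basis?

x2

Column x3 entries and ratios — w1: (33/2)/1 = 33/2; w2: (111/4)/(1/2) = 111/2; x2: (5/4)/(1/2) = 5/2.
Smallest ratio is 5/2 in the row of x2, so x2 leaves.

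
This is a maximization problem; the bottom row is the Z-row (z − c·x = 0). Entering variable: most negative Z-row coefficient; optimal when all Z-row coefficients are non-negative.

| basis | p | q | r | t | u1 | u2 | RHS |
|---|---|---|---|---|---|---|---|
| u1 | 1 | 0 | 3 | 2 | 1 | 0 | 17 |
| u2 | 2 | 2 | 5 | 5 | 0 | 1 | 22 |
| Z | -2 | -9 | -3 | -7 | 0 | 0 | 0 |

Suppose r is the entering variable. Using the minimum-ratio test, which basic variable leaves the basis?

Column r entries and ratios — u1: 17/3 = 17/3; u2: 22/5 = 22/5.
Smallest ratio is 22/5 in the row of u2, so u2 leaves.

u2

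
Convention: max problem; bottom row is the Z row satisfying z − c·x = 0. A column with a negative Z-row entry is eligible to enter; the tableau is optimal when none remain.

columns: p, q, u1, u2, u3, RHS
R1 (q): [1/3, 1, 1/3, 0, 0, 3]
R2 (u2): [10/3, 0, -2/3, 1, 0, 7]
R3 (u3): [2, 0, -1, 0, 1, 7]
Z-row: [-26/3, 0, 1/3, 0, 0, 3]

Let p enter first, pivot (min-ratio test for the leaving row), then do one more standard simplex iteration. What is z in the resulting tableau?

Ratio test on column p — row 1: 3/(1/3) = 9; row 2: 7/(10/3) = 21/10; row 3: 7/2 = 7/2. Minimum is 21/10 at row 2 (u2 leaves); pivot element 10/3.
Pivot on row 2; the Z-row RHS becomes 3 − (-26/3)·(21/10) = 106/5.
Next entering variable (most negative Z-row entry -7/5): u1.
Ratio test on column u1 — row 1: (23/10)/(2/5) = 23/4; row 2: entry -1/5 ≤ 0; row 3: entry -3/5 ≤ 0. Minimum is 23/4 at row 1 (q leaves); pivot element 2/5.
After the second pivot the Z-row RHS is 106/5 − (-7/5)·(23/4) = 117/4.

117/4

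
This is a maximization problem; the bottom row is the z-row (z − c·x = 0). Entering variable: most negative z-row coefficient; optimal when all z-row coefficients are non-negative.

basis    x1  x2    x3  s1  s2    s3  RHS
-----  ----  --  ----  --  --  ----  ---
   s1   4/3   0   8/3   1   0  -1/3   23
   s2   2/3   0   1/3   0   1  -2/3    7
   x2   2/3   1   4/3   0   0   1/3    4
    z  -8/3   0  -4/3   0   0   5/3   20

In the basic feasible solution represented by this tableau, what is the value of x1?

x1 is not in the basis, so in the current basic feasible solution x1 = 0.

0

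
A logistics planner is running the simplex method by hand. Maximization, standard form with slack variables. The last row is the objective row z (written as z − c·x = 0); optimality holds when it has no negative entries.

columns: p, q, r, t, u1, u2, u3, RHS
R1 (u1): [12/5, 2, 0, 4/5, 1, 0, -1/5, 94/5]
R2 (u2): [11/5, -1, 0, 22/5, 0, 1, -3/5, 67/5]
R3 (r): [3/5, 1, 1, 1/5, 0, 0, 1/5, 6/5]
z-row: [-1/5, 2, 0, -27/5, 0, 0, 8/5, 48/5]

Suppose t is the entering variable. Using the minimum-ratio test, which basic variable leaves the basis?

u2

Column t entries and ratios — u1: (94/5)/(4/5) = 47/2; u2: (67/5)/(22/5) = 67/22; r: (6/5)/(1/5) = 6.
Smallest ratio is 67/22 in the row of u2, so u2 leaves.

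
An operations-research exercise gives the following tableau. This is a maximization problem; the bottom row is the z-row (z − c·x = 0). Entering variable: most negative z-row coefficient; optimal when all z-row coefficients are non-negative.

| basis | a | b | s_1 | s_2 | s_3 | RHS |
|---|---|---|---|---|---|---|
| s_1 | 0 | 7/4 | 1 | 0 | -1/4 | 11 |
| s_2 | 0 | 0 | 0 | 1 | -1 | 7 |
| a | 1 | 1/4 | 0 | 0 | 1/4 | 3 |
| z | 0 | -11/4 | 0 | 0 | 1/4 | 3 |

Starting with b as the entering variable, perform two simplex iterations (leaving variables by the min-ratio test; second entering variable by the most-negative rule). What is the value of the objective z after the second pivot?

Ratio test on column b — row 1: 11/(7/4) = 44/7; row 2: entry 0 ≤ 0; row 3: 3/(1/4) = 12. Minimum is 44/7 at row 1 (s_1 leaves); pivot element 7/4.
Pivot on row 1; the z-row RHS becomes 3 − (-11/4)·(44/7) = 142/7.
Next entering variable (most negative z-row entry -1/7): s_3.
Ratio test on column s_3 — row 1: entry -1/7 ≤ 0; row 2: entry -1 ≤ 0; row 3: (10/7)/(2/7) = 5. Minimum is 5 at row 3 (a leaves); pivot element 2/7.
After the second pivot the z-row RHS is 142/7 − (-1/7)·5 = 21.

21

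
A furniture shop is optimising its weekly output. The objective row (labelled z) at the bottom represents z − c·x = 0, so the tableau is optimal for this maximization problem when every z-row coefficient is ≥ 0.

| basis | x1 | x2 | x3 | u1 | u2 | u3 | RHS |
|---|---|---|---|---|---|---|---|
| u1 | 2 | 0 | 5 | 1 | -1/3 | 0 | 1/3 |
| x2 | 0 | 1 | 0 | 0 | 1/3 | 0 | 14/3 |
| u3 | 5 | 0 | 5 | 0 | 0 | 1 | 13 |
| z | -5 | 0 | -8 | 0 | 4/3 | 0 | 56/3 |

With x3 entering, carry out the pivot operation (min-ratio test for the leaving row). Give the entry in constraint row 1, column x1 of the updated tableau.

Ratio test on column x3 — row 1: (1/3)/5 = 1/15; row 2: entry 0 ≤ 0; row 3: 13/5 = 13/5. Minimum is 1/15 at row 1 (u1 leaves); pivot element 5.
Divide row 1 by 5; eliminate column x3 from the other rows.
In the new row 1, the x1 entry is the old entry divided by the pivot: 2/5 = 2/5.

2/5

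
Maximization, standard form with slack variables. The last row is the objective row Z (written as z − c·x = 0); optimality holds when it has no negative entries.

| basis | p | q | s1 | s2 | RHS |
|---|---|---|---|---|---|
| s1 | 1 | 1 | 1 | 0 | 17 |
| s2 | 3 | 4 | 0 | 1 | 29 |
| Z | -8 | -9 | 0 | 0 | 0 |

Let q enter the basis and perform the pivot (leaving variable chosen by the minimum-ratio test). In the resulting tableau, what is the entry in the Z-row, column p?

-5/4

Ratio test on column q — row 1: 17/1 = 17; row 2: 29/4 = 29/4. Minimum is 29/4 at row 2 (s2 leaves); pivot element 4.
Divide row 2 by 4; eliminate column q from the other rows.
Z-row update in column p: -8 − (-9)·(3/4) = -5/4.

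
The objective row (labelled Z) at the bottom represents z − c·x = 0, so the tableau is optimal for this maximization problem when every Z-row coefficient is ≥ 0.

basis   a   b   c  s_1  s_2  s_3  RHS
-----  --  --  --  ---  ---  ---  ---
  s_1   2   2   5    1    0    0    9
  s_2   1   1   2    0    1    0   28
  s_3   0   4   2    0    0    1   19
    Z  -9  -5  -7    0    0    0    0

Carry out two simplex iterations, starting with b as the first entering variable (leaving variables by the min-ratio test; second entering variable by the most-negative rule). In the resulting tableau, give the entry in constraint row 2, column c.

-1/2

Ratio test on column b — row 1: 9/2 = 9/2; row 2: 28/1 = 28; row 3: 19/4 = 19/4. Minimum is 9/2 at row 1 (s_1 leaves); pivot element 2.
Divide row 1 by 2; eliminate column b from the other rows.
Second iteration: most negative Z-row entry is -4 in column a, so a enters.
Ratio test on column a — row 1: (9/2)/1 = 9/2; row 2: entry 0 ≤ 0; row 3: entry -4 ≤ 0. Minimum is 9/2 at row 1 (b leaves); pivot element 1.
Divide row 1 by 1; eliminate column a from the other rows.
After both pivots, the entry at constraint row 2, column c is -1/2.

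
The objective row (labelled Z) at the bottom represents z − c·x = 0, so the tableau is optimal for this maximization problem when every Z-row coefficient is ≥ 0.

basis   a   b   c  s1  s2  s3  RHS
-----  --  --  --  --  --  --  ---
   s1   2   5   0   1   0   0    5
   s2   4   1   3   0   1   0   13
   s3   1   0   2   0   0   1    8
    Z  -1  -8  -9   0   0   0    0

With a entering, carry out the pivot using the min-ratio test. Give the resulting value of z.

5/2

Ratio test on column a — row 1: 5/2 = 5/2; row 2: 13/4 = 13/4; row 3: 8/1 = 8. Minimum is 5/2 at row 1 (s1 leaves); pivot element 2.
Pivot on row 1; the Z-row RHS becomes 0 − (-1)·(5/2) = 5/2.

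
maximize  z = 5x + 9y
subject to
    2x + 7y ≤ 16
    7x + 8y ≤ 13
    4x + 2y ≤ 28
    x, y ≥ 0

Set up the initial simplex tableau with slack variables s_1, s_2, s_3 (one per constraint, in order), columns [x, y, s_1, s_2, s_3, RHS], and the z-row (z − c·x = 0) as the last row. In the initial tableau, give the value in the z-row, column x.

The z-row carries the negated objective coefficients: the x entry is -5.

-5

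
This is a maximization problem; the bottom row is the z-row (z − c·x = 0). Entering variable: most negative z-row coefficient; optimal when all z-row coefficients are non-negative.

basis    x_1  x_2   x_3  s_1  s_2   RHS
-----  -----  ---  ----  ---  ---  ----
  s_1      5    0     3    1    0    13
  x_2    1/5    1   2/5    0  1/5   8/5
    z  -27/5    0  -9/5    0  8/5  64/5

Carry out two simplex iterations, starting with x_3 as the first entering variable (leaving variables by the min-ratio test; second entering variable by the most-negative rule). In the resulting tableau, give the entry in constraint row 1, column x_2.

Ratio test on column x_3 — row 1: 13/3 = 13/3; row 2: (8/5)/(2/5) = 4. Minimum is 4 at row 2 (x_2 leaves); pivot element 2/5.
Divide row 2 by 2/5; eliminate column x_3 from the other rows.
Second iteration: most negative z-row entry is -9/2 in column x_1, so x_1 enters.
Ratio test on column x_1 — row 1: 1/(7/2) = 2/7; row 2: 4/(1/2) = 8. Minimum is 2/7 at row 1 (s_1 leaves); pivot element 7/2.
Divide row 1 by 7/2; eliminate column x_1 from the other rows.
After both pivots, the entry at constraint row 1, column x_2 is -15/7.

-15/7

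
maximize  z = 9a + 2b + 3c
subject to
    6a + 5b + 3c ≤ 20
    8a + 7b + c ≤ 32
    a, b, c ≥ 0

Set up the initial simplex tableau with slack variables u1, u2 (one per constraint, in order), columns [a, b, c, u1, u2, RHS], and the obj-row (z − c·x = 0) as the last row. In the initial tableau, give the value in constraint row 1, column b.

Constraint 1 has coefficient 5 on b.

5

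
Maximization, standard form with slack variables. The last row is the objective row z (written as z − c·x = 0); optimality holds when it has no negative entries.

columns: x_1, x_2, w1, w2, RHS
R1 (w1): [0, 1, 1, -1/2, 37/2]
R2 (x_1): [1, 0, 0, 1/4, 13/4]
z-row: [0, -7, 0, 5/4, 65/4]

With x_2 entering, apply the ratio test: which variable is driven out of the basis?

Column x_2 entries and ratios — w1: (37/2)/1 = 37/2; x_1: 0 ≤ 0, skip.
Smallest ratio is 37/2 in the row of w1, so w1 leaves.

w1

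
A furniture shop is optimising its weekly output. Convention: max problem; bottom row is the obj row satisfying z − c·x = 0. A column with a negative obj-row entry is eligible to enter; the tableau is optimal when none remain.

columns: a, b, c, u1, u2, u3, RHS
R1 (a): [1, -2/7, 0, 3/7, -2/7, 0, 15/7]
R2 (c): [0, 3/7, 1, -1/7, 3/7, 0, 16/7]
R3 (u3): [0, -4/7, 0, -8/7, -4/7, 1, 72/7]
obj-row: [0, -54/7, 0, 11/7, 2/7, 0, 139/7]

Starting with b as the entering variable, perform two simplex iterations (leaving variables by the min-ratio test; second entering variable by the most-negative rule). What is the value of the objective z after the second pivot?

Ratio test on column b — row 1: entry -2/7 ≤ 0; row 2: (16/7)/(3/7) = 16/3; row 3: entry -4/7 ≤ 0. Minimum is 16/3 at row 2 (c leaves); pivot element 3/7.
Pivot on row 2; the obj-row RHS becomes 139/7 − (-54/7)·(16/3) = 61.
Next entering variable (most negative obj-row entry -1): u1.
Ratio test on column u1 — row 1: (11/3)/(1/3) = 11; row 2: entry -1/3 ≤ 0; row 3: entry -4/3 ≤ 0. Minimum is 11 at row 1 (a leaves); pivot element 1/3.
After the second pivot the obj-row RHS is 61 − (-1)·11 = 72.

72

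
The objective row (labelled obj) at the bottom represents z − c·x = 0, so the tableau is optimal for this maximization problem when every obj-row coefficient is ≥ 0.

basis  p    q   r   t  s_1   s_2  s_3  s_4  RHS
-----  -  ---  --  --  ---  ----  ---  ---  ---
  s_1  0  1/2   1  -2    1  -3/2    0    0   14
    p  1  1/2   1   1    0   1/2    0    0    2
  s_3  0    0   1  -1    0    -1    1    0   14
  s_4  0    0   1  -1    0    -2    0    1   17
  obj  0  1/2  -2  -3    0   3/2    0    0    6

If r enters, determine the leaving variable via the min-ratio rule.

p

Column r entries and ratios — s_1: 14/1 = 14; p: 2/1 = 2; s_3: 14/1 = 14; s_4: 17/1 = 17.
Smallest ratio is 2 in the row of p, so p leaves.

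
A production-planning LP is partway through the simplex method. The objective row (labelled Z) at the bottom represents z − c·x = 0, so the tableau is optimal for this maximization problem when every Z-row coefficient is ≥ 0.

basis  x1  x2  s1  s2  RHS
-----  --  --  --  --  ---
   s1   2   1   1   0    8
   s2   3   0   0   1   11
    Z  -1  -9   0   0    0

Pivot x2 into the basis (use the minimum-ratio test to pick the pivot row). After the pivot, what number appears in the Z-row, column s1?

Ratio test on column x2 — row 1: 8/1 = 8; row 2: entry 0 ≤ 0. Minimum is 8 at row 1 (s1 leaves); pivot element 1.
Divide row 1 by 1; eliminate column x2 from the other rows.
Z-row update in column s1: 0 − (-9)·1 = 9.

9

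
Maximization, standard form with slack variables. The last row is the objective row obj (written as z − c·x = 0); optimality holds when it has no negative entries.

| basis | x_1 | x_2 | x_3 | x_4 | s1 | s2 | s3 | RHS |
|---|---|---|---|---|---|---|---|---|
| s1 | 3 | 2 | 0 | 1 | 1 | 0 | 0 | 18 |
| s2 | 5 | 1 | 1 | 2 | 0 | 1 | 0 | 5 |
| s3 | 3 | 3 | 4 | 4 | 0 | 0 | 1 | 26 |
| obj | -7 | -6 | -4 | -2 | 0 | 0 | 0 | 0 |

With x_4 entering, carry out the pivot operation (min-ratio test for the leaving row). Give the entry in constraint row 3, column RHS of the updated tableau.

Ratio test on column x_4 — row 1: 18/1 = 18; row 2: 5/2 = 5/2; row 3: 26/4 = 13/2. Minimum is 5/2 at row 2 (s2 leaves); pivot element 2.
Divide row 2 by 2; eliminate column x_4 from the other rows.
Row 3 update in column RHS: 26 − 4·(5/2) = 16.

16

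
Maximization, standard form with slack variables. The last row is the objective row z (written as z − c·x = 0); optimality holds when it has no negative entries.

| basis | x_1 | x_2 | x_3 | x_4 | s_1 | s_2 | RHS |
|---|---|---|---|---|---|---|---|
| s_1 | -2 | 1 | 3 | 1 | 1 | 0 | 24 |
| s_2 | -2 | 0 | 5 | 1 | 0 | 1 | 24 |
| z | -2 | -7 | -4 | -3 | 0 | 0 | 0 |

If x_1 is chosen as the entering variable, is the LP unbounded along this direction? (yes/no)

Every constraint-row entry in column x_1 is ≤ 0, so increasing x_1 is unbounded.

yes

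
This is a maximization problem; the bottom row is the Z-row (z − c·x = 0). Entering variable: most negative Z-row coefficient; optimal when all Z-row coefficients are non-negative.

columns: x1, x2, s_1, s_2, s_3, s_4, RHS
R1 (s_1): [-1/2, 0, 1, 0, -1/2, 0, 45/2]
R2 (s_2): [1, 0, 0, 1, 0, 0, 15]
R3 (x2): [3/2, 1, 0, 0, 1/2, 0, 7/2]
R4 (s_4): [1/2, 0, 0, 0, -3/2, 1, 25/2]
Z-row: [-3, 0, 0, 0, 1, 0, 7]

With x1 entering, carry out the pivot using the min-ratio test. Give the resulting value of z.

Ratio test on column x1 — row 1: entry -1/2 ≤ 0; row 2: 15/1 = 15; row 3: (7/2)/(3/2) = 7/3; row 4: (25/2)/(1/2) = 25. Minimum is 7/3 at row 3 (x2 leaves); pivot element 3/2.
Pivot on row 3; the Z-row RHS becomes 7 − (-3)·(7/3) = 14.

14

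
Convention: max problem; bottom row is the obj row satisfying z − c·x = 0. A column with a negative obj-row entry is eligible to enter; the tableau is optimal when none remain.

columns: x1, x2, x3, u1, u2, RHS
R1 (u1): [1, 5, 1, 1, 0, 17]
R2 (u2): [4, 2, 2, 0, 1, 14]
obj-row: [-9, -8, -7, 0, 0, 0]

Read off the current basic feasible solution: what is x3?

x3 is not in the basis, so in the current basic feasible solution x3 = 0.

0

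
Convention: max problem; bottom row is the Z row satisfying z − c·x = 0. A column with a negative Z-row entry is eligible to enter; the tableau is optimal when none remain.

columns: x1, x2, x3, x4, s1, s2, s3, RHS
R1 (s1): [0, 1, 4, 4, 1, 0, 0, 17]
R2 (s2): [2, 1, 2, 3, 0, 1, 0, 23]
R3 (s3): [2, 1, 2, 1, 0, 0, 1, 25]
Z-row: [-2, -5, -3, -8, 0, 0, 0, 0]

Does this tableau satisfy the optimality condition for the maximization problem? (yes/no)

no

The Z-row has a negative entry -8 in column x4, so it is not optimal.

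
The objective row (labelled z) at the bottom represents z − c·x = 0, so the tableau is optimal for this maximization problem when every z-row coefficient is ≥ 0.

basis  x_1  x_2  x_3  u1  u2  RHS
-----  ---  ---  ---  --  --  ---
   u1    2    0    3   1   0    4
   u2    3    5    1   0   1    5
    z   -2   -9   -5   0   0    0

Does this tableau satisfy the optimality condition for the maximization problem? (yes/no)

no

The z-row has a negative entry -9 in column x_2, so it is not optimal.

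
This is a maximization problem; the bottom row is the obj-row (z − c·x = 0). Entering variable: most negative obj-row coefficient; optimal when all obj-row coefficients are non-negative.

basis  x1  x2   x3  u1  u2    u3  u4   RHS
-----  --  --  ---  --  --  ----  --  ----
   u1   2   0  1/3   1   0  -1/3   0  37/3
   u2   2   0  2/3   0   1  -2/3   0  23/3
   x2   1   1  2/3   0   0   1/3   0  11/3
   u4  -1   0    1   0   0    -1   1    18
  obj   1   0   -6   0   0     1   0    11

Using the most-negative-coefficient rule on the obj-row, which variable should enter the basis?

Negative obj-row entries: x3: -6.
The most negative is -6 in column x3, so x3 enters.

x3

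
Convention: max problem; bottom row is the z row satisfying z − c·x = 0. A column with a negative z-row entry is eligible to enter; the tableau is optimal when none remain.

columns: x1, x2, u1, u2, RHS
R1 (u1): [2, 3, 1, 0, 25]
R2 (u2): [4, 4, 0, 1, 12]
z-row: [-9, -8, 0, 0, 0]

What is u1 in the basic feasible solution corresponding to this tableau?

25

u1 is basic (row 1); its value is the RHS of that row, 25.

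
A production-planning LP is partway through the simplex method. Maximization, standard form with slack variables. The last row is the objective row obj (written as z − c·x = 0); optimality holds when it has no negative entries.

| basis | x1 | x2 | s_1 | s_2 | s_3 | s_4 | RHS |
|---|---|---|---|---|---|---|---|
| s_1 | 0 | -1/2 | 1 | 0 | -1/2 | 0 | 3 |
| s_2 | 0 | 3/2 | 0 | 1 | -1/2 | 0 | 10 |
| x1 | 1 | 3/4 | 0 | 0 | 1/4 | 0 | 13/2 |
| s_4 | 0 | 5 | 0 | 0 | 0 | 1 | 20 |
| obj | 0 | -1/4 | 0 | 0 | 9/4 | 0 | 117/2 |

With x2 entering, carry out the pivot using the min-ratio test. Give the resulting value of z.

Ratio test on column x2 — row 1: entry -1/2 ≤ 0; row 2: 10/(3/2) = 20/3; row 3: (13/2)/(3/4) = 26/3; row 4: 20/5 = 4. Minimum is 4 at row 4 (s_4 leaves); pivot element 5.
Pivot on row 4; the obj-row RHS becomes 117/2 − (-1/4)·4 = 119/2.

119/2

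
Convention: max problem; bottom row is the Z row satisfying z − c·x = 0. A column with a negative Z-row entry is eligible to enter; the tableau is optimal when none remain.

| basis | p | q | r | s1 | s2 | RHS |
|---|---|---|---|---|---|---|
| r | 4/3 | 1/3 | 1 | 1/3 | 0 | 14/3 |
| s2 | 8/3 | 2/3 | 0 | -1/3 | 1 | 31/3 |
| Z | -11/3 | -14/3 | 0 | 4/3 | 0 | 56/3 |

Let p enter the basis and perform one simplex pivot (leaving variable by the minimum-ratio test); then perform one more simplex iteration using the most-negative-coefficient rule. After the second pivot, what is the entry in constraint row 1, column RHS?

Ratio test on column p — row 1: (14/3)/(4/3) = 7/2; row 2: (31/3)/(8/3) = 31/8. Minimum is 7/2 at row 1 (r leaves); pivot element 4/3.
Divide row 1 by 4/3; eliminate column p from the other rows.
Second iteration: most negative Z-row entry is -15/4 in column q, so q enters.
Ratio test on column q — row 1: (7/2)/(1/4) = 14; row 2: entry 0 ≤ 0. Minimum is 14 at row 1 (p leaves); pivot element 1/4.
Divide row 1 by 1/4; eliminate column q from the other rows.
After both pivots, the entry at constraint row 1, column RHS is 14.

14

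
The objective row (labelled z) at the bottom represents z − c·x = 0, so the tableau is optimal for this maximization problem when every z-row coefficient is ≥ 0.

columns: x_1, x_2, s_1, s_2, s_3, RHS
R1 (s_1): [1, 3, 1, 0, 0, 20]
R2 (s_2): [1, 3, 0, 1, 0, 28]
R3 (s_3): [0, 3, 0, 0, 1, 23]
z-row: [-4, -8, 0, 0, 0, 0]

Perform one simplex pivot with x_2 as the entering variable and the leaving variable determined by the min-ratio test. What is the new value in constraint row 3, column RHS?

3

Ratio test on column x_2 — row 1: 20/3 = 20/3; row 2: 28/3 = 28/3; row 3: 23/3 = 23/3. Minimum is 20/3 at row 1 (s_1 leaves); pivot element 3.
Divide row 1 by 3; eliminate column x_2 from the other rows.
Row 3 update in column RHS: 23 − 3·(20/3) = 3.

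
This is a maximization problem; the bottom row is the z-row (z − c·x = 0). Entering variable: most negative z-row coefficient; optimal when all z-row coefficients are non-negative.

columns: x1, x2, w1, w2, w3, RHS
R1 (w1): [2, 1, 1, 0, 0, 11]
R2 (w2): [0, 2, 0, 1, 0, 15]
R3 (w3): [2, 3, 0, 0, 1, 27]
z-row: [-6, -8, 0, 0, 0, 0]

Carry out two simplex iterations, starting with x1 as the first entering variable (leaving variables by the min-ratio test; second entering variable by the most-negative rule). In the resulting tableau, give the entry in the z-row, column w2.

5/2

Ratio test on column x1 — row 1: 11/2 = 11/2; row 2: entry 0 ≤ 0; row 3: 27/2 = 27/2. Minimum is 11/2 at row 1 (w1 leaves); pivot element 2.
Divide row 1 by 2; eliminate column x1 from the other rows.
Second iteration: most negative z-row entry is -5 in column x2, so x2 enters.
Ratio test on column x2 — row 1: (11/2)/(1/2) = 11; row 2: 15/2 = 15/2; row 3: 16/2 = 8. Minimum is 15/2 at row 2 (w2 leaves); pivot element 2.
Divide row 2 by 2; eliminate column x2 from the other rows.
After both pivots, the entry at the z-row, column w2 is 5/2.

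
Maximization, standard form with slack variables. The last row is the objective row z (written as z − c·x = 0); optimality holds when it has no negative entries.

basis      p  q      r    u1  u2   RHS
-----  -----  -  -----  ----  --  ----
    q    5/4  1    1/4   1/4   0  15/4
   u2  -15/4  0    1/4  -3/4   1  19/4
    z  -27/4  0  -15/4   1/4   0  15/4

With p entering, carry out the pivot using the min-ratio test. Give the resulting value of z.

24

Ratio test on column p — row 1: (15/4)/(5/4) = 3; row 2: entry -15/4 ≤ 0. Minimum is 3 at row 1 (q leaves); pivot element 5/4.
Pivot on row 1; the z-row RHS becomes 15/4 − (-27/4)·3 = 24.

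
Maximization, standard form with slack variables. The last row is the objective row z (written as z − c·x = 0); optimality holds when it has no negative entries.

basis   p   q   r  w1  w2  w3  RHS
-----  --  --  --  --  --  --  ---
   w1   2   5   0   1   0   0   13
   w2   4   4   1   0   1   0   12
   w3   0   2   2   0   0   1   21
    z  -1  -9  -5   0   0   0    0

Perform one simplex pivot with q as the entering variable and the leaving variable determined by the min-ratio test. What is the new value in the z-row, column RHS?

117/5

Ratio test on column q — row 1: 13/5 = 13/5; row 2: 12/4 = 3; row 3: 21/2 = 21/2. Minimum is 13/5 at row 1 (w1 leaves); pivot element 5.
Divide row 1 by 5; eliminate column q from the other rows.
z-row update in column RHS: 0 − (-9)·(13/5) = 117/5.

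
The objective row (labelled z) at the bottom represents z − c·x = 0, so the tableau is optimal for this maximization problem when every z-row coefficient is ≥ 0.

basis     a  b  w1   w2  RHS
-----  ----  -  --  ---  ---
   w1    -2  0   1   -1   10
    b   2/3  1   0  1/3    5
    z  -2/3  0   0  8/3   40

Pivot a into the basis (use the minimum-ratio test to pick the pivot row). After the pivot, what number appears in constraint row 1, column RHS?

Ratio test on column a — row 1: entry -2 ≤ 0; row 2: 5/(2/3) = 15/2. Minimum is 15/2 at row 2 (b leaves); pivot element 2/3.
Divide row 2 by 2/3; eliminate column a from the other rows.
Row 1 update in column RHS: 10 − (-2)·(15/2) = 25.

25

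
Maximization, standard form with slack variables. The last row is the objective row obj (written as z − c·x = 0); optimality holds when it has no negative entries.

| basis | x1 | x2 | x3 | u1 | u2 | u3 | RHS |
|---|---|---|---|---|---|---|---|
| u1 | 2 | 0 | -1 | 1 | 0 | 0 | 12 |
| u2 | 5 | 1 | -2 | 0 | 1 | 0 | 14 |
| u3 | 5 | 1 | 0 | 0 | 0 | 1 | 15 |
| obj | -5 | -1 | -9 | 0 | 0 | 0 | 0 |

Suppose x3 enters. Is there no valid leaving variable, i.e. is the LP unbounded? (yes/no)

Every constraint-row entry in column x3 is ≤ 0, so increasing x3 is unbounded.

yes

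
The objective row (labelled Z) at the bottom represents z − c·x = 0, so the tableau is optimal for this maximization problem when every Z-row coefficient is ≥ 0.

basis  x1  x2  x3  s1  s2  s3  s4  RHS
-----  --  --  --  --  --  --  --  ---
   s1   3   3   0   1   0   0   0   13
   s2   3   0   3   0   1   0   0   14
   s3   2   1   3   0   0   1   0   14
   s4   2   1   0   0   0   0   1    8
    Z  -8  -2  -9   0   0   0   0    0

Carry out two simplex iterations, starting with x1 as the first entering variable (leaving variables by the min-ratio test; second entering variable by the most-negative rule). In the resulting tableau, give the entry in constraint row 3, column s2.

Ratio test on column x1 — row 1: 13/3 = 13/3; row 2: 14/3 = 14/3; row 3: 14/2 = 7; row 4: 8/2 = 4. Minimum is 4 at row 4 (s4 leaves); pivot element 2.
Divide row 4 by 2; eliminate column x1 from the other rows.
Second iteration: most negative Z-row entry is -9 in column x3, so x3 enters.
Ratio test on column x3 — row 1: entry 0 ≤ 0; row 2: 2/3 = 2/3; row 3: 6/3 = 2; row 4: entry 0 ≤ 0. Minimum is 2/3 at row 2 (s2 leaves); pivot element 3.
Divide row 2 by 3; eliminate column x3 from the other rows.
After both pivots, the entry at constraint row 3, column s2 is -1.

-1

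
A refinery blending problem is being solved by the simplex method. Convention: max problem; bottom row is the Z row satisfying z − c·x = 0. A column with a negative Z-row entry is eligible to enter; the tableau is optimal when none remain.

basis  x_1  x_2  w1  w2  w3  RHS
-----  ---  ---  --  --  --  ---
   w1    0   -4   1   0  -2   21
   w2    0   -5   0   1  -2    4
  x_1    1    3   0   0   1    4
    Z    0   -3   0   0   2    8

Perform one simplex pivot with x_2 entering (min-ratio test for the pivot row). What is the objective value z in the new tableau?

12

Ratio test on column x_2 — row 1: entry -4 ≤ 0; row 2: entry -5 ≤ 0; row 3: 4/3 = 4/3. Minimum is 4/3 at row 3 (x_1 leaves); pivot element 3.
Pivot on row 3; the Z-row RHS becomes 8 − (-3)·(4/3) = 12.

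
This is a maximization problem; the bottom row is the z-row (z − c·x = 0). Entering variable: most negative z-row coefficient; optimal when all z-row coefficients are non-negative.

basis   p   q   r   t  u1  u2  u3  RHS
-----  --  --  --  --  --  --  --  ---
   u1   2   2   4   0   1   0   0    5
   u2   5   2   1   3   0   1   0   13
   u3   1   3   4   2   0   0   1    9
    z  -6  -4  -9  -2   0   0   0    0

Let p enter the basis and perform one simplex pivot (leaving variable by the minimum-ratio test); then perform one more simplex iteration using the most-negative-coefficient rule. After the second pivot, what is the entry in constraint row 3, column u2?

Ratio test on column p — row 1: 5/2 = 5/2; row 2: 13/5 = 13/5; row 3: 9/1 = 9. Minimum is 5/2 at row 1 (u1 leaves); pivot element 2.
Divide row 1 by 2; eliminate column p from the other rows.
Second iteration: most negative z-row entry is -2 in column t, so t enters.
Ratio test on column t — row 1: entry 0 ≤ 0; row 2: (1/2)/3 = 1/6; row 3: (13/2)/2 = 13/4. Minimum is 1/6 at row 2 (u2 leaves); pivot element 3.
Divide row 2 by 3; eliminate column t from the other rows.
After both pivots, the entry at constraint row 3, column u2 is -2/3.

-2/3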